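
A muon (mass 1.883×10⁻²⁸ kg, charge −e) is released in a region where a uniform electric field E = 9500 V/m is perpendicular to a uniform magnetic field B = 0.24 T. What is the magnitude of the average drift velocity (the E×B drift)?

The E×B drift speed is v_d = E/B.
v_d = 9500/0.24 = 4.0×10⁴ m/s.

v_d ≈ 4.0×10⁴ m/s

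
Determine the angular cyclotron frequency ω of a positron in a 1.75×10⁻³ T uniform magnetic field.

ω ≈ 3.08×10⁸ rad/s

ω = |q|B/m.
ω = (1.602×10⁻¹⁹)(1.75×10⁻³)/9.109×10⁻³¹ ≈ 3.08×10⁸ rad/s.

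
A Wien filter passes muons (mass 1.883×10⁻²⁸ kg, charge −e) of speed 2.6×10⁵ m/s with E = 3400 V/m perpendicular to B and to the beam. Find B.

B = 0.013 T

Balance of forces in the selector: qE = qvB ⇒ B = E/v.
B = 3400/2.6×10⁵ = 0.013 T.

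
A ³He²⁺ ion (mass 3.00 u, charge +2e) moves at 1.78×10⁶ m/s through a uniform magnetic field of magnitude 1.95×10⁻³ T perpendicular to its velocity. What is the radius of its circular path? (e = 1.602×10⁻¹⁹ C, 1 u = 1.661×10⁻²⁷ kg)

The magnetic force provides the centripetal force: |q|vB = mv²/r.
r = mv/(|q|B) = (4.983×10⁻²⁷)(1.78×10⁶)/((3.204×10⁻¹⁹)(1.95×10⁻³)) ≈ 14.2 m.

r ≈ 14.2 m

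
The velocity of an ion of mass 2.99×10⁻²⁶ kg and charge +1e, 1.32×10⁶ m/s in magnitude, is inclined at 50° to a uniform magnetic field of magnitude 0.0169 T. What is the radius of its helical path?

r ≈ 11.2 m

v⊥ = v sinθ = 1.32×10⁶·sin50° ≈ 1.011×10⁶ m/s.
r = m v⊥/(|q|B) = (2.99×10⁻²⁶)(1.011×10⁶)/((1.602×10⁻¹⁹)(0.0169)) ≈ 11.2 m.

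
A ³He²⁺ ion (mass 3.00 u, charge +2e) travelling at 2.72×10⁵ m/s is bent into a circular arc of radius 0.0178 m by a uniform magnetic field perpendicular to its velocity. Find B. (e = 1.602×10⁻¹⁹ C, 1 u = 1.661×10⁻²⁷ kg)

B ≈ 0.238 T

From |q|vB = mv²/r, B = mv/(|q|r).
B = (4.983×10⁻²⁷)(2.72×10⁵)/((3.204×10⁻¹⁹)(0.0178)) ≈ 0.238 T.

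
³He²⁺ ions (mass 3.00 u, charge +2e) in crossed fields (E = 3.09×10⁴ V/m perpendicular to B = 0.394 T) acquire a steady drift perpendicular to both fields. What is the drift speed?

v_d ≈ 7.84×10⁴ m/s

In crossed fields the guiding centre drifts at v_d = |E×B|/B² = E/B, independent of charge and mass.
v_d = 3.09×10⁴/0.394 = 7.84×10⁴ m/s.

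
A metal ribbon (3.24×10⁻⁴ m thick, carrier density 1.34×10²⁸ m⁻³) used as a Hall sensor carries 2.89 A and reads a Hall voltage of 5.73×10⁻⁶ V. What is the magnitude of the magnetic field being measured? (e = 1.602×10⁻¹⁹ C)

B ≈ 1.38 T

From V_H = IB/(n e t), B = V_H n e t / I.
B = (5.73×10⁻⁶)(1.34×10²⁸)(1.602×10⁻¹⁹)(3.24×10⁻⁴)/2.89 ≈ 1.38 T.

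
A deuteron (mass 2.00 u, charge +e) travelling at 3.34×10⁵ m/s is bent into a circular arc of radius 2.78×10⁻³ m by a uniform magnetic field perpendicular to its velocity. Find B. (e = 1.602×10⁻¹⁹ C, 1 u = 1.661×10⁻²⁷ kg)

From |q|vB = mv²/r, B = mv/(|q|r).
B = (3.322×10⁻²⁷)(3.34×10⁵)/((1.602×10⁻¹⁹)(2.78×10⁻³)) ≈ 2.49 T.

B ≈ 2.49 T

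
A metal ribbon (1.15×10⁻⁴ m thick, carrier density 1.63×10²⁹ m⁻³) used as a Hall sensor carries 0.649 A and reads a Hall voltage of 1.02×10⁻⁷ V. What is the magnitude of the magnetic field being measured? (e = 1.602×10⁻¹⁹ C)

B ≈ 0.472 T

From V_H = IB/(n e t), B = V_H n e t / I.
B = (1.02×10⁻⁷)(1.63×10²⁹)(1.602×10⁻¹⁹)(1.15×10⁻⁴)/0.649 ≈ 0.472 T.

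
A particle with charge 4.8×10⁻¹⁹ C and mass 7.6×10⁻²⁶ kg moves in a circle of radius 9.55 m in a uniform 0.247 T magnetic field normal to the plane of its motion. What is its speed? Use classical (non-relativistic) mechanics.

From |q|vB = mv²/r, v = |q|Br/m.
v = (4.8×10⁻¹⁹)(0.247)(9.55)/7.6×10⁻²⁶ ≈ 1.49×10⁷ m/s.

v ≈ 1.49×10⁷ m/s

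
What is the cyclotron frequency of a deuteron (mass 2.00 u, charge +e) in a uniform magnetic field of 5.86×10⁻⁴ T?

f = |q|B/(2πm).
f = (1.602×10⁻¹⁹)(5.86×10⁻⁴)/(2π·3.322×10⁻²⁷) ≈ 4500 Hz.

f ≈ 4500 Hz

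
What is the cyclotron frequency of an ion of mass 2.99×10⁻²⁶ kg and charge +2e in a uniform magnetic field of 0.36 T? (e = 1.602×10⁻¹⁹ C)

f = |q|B/(2πm).
f = (3.204×10⁻¹⁹)(0.36)/(2π·2.99×10⁻²⁶) ≈ 6.1×10⁵ Hz.

f ≈ 6.1×10⁵ Hz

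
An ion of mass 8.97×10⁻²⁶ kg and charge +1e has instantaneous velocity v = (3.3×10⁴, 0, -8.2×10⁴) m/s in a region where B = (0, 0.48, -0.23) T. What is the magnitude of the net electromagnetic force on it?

v×B = (3.94×10⁴, 7590, 1.58×10⁴) N/C.
F = q v×B = (1.602×10⁻¹⁹ C)·(3.94×10⁴, 7590, 1.58×10⁴) = (6.31×10⁻¹⁵, 1.22×10⁻¹⁵, 2.54×10⁻¹⁵) N.
|F| = 6.90×10⁻¹⁵ N.

|F| ≈ 6.90×10⁻¹⁵ N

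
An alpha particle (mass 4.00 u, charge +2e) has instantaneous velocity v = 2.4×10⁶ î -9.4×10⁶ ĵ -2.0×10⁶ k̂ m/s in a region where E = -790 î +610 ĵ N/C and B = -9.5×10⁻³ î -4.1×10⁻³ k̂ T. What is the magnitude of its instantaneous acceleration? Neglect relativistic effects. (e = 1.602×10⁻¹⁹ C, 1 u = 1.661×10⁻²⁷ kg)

|a| ≈ 4.89×10¹² m/s²

v×B = (3.85×10⁴, 2.88×10⁴, -8.93×10⁴) N/C.
E + v×B = (3.78×10⁴, 2.94×10⁴, -8.93×10⁴) N/C.
F = q(E + v×B) = (3.204×10⁻¹⁹ C)·(3.78×10⁴, 2.94×10⁴, -8.93×10⁴) = (1.21×10⁻¹⁴, 9.44×10⁻¹⁵, -2.86×10⁻¹⁴) N.
|a| = |F|/m = 3.246×10⁻¹⁴/6.644×10⁻²⁷ ≈ 4.89×10¹² m/s².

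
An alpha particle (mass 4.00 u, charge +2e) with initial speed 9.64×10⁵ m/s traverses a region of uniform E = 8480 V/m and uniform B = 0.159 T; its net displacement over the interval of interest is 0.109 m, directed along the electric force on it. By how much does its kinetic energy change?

The magnetic force is always ⟂ v and does no work; only the electric force changes KE.
ΔKE = F_E · d = |q|E d = (3.204×10⁻¹⁹)(8480)(0.109) ≈ 2.96×10⁻¹⁶ J.

ΔKE ≈ 2.96×10⁻¹⁶ J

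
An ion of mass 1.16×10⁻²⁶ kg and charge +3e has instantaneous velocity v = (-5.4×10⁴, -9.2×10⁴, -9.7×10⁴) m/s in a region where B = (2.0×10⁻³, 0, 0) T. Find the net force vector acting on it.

F ≈ (0, -9.32×10⁻¹⁷, 8.84×10⁻¹⁷) N

v×B = (0, -194, 184) N/C.
F = q v×B = (4.806×10⁻¹⁹ C)·(0, -194, 184) = (0, -9.32×10⁻¹⁷, 8.84×10⁻¹⁷) N.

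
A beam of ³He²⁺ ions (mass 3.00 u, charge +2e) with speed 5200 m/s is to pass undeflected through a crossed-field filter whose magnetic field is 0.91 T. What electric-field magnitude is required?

E = 4700 V/m

For straight-line motion qE = qvB, so E = vB.
E = 5200 × 0.91 = 4700 V/m.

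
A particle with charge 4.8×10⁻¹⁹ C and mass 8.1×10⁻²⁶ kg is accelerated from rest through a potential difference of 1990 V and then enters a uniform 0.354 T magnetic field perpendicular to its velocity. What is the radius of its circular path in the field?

r ≈ 0.0732 m

Acceleration: |q|V = ½mv² ⇒ v = √(2|q|V/m) = √(2·4.8×10⁻¹⁹·1990/8.1×10⁻²⁶) ≈ 1.536×10⁵ m/s.
In the field: r = mv/(|q|B) = (8.1×10⁻²⁶)(1.536×10⁵)/((4.8×10⁻¹⁹)(0.354)) ≈ 0.0732 m.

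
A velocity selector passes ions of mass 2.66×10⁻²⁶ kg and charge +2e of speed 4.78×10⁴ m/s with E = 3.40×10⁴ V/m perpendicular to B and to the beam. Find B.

Balance of forces in the selector: qE = qvB ⇒ B = E/v.
B = 3.40×10⁴/4.78×10⁴ = 0.711 T.

B = 0.711 T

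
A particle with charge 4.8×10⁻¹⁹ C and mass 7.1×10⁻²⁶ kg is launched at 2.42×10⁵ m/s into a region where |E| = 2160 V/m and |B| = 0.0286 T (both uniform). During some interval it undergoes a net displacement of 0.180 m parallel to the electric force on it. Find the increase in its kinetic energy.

The magnetic force is always ⟂ v and does no work; only the electric force changes KE.
ΔKE = F_E · d = |q|E d = (4.8×10⁻¹⁹)(2160)(0.180) ≈ 1.87×10⁻¹⁶ J.

ΔKE ≈ 1.87×10⁻¹⁶ J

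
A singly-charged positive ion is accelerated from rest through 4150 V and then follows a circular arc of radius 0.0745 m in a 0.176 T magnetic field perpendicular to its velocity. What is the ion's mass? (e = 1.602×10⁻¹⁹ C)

m ≈ 3.32×10⁻²⁷ kg

Combine |q|V = ½mv² and r = mv/(|q|B): eliminate v to get m = qB²r²/(2V).
m = (1.602×10⁻¹⁹)(0.176)²(0.0745)²/(2·4150) ≈ 3.32×10⁻²⁷ kg.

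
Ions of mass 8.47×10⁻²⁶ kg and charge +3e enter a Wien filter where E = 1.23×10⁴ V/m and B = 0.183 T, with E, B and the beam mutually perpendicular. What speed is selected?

v = 6.72×10⁴ m/s

For undeflected motion the electric and magnetic forces balance: qE = qvB.
v = E/B = 1.23×10⁴/0.183 = 6.72×10⁴ m/s.
The result is independent of the particle's charge and mass.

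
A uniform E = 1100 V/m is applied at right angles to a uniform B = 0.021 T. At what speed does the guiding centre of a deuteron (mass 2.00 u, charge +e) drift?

v_d ≈ 5.2×10⁴ m/s

In crossed fields the guiding centre drifts at v_d = |E×B|/B² = E/B, independent of charge and mass.
v_d = 1100/0.021 = 5.2×10⁴ m/s.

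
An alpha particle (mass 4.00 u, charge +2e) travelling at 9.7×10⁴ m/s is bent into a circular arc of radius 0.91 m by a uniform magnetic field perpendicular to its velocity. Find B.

B ≈ 2.2×10⁻³ T

From |q|vB = mv²/r, B = mv/(|q|r).
B = (6.644×10⁻²⁷)(9.7×10⁴)/((3.204×10⁻¹⁹)(0.91)) ≈ 2.2×10⁻³ T.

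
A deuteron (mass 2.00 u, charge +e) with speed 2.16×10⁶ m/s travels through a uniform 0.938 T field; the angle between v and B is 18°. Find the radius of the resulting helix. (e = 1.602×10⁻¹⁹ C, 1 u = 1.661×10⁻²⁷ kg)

r ≈ 0.0148 m

v⊥ = v sinθ = 2.16×10⁶·sin18° ≈ 6.675×10⁵ m/s.
r = m v⊥/(|q|B) = (3.322×10⁻²⁷)(6.675×10⁵)/((1.602×10⁻¹⁹)(0.938)) ≈ 0.0148 m.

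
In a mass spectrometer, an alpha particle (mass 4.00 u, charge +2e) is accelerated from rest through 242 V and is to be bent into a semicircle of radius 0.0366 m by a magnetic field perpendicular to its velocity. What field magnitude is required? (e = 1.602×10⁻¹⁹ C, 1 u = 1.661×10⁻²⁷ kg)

B ≈ 0.0866 T

v = √(2|q|V/m) = √(2·3.204×10⁻¹⁹·242/6.644×10⁻²⁷) ≈ 1.528×10⁵ m/s.
B = mv/(|q|r) = (6.644×10⁻²⁷)(1.528×10⁵)/((3.204×10⁻¹⁹)(0.0366)) ≈ 0.0866 T.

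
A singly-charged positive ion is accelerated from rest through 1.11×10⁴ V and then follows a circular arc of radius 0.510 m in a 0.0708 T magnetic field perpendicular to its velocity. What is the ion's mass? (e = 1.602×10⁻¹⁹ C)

Combine |q|V = ½mv² and r = mv/(|q|B): eliminate v to get m = qB²r²/(2V).
m = (1.602×10⁻¹⁹)(0.0708)²(0.510)²/(2·1.11×10⁴) ≈ 9.41×10⁻²⁷ kg.

m ≈ 9.41×10⁻²⁷ kg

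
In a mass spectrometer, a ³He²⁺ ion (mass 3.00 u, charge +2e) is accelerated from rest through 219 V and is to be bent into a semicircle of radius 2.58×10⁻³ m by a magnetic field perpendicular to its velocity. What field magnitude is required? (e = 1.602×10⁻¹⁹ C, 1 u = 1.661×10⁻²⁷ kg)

v = √(2|q|V/m) = √(2·3.204×10⁻¹⁹·219/4.983×10⁻²⁷) ≈ 1.678×10⁵ m/s.
B = mv/(|q|r) = (4.983×10⁻²⁷)(1.678×10⁵)/((3.204×10⁻¹⁹)(2.58×10⁻³)) ≈ 1.01 T.

B ≈ 1.01 T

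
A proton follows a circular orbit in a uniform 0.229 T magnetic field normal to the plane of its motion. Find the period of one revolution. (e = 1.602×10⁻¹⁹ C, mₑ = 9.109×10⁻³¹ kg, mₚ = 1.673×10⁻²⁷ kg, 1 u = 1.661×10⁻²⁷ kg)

T ≈ 2.87×10⁻⁷ s

The cyclotron period depends only on m, q, B: T = 2πm/(|q|B).
T = 2π(1.673×10⁻²⁷)/((1.602×10⁻¹⁹)(0.229)) ≈ 2.87×10⁻⁷ s.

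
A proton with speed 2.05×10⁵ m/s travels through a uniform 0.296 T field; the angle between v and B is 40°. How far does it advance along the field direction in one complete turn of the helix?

v∥ = v cosθ = 2.05×10⁵·cos40° ≈ 1.570×10⁵ m/s.
T = 2πm/(|q|B) = 2π(1.673×10⁻²⁷)/((1.602×10⁻¹⁹)(0.296)) ≈ 2.217×10⁻⁷ s.
pitch = v∥ T = (1.570×10⁵)(2.217×10⁻⁷) ≈ 0.0348 m.

p ≈ 0.0348 m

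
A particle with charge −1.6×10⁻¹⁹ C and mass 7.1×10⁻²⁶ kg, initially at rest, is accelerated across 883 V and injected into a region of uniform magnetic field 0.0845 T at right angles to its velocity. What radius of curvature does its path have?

Acceleration: |q|V = ½mv² ⇒ v = √(2|q|V/m) = √(2·1.6×10⁻¹⁹·883/7.1×10⁻²⁶) ≈ 6.309×10⁴ m/s.
In the field: r = mv/(|q|B) = (7.1×10⁻²⁶)(6.309×10⁴)/((1.6×10⁻¹⁹)(0.0845)) ≈ 0.331 m.

r ≈ 0.331 m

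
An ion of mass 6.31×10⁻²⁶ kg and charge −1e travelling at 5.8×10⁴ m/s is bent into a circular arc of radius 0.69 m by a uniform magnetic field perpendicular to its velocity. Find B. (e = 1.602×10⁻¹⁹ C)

B ≈ 0.033 T

From |q|vB = mv²/r, B = mv/(|q|r).
B = (6.31×10⁻²⁶)(5.8×10⁴)/((1.602×10⁻¹⁹)(0.69)) ≈ 0.033 T.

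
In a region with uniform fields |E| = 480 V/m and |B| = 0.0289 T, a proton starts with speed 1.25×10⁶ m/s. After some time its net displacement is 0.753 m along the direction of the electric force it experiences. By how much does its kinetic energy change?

ΔKE ≈ 5.79×10⁻¹⁷ J

The magnetic force is always ⟂ v and does no work; only the electric force changes KE.
ΔKE = F_E · d = |q|E d = (1.602×10⁻¹⁹)(480)(0.753) ≈ 5.79×10⁻¹⁷ J.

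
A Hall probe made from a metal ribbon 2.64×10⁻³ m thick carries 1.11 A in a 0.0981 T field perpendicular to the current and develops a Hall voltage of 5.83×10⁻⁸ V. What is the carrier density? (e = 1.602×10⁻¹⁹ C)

From V_H = IB/(n e t), n = IB/(V_H e t).
n = (1.11)(0.0981)/((5.83×10⁻⁸)(1.602×10⁻¹⁹)(2.64×10⁻³)) ≈ 4.42×10²⁷ m⁻³.

n ≈ 4.42×10²⁷ m⁻³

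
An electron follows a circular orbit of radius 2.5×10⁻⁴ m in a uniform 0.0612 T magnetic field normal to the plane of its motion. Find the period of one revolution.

T ≈ 5.84×10⁻¹⁰ s

The cyclotron period depends only on m, q, B: T = 2πm/(|q|B).
T = 2π(9.109×10⁻³¹)/((1.602×10⁻¹⁹)(0.0612)) ≈ 5.84×10⁻¹⁰ s.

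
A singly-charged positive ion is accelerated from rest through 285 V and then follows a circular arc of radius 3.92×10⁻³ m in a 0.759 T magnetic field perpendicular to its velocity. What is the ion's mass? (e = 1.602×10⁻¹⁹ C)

m ≈ 2.49×10⁻²⁷ kg

Combine |q|V = ½mv² and r = mv/(|q|B): eliminate v to get m = qB²r²/(2V).
m = (1.602×10⁻¹⁹)(0.759)²(3.92×10⁻³)²/(2·285) ≈ 2.49×10⁻²⁷ kg.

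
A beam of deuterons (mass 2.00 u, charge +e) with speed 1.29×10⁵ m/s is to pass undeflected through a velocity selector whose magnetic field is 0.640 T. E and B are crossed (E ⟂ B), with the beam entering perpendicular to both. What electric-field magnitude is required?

E = 8.26×10⁴ V/m

For straight-line motion qE = qvB, so E = vB.
E = 1.29×10⁵ × 0.640 = 8.26×10⁴ V/m.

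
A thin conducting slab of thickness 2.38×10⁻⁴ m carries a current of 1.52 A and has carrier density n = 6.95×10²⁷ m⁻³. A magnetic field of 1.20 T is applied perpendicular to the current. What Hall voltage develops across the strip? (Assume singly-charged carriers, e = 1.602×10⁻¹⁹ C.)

V_H = IB/(n e t).
V_H = (1.52)(1.20)/((6.95×10²⁷)(1.602×10⁻¹⁹)(2.38×10⁻⁴)) ≈ 6.88×10⁻⁶ V.

V_H ≈ 6.88×10⁻⁶ V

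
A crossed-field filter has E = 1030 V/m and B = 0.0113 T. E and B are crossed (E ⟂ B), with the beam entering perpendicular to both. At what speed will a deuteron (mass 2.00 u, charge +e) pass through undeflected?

Zero net Lorentz force requires |qE| = |q v×B|, i.e. E = vB.
v = E/B = 1030/0.0113 = 9.12×10⁴ m/s.
The result is independent of the particle's charge and mass.

v = 9.12×10⁴ m/s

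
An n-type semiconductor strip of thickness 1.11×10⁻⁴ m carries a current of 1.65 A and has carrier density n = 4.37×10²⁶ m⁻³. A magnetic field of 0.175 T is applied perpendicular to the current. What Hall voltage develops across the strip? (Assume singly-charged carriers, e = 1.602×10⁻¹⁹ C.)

V_H = IB/(n e t).
V_H = (1.65)(0.175)/((4.37×10²⁶)(1.602×10⁻¹⁹)(1.11×10⁻⁴)) ≈ 3.72×10⁻⁵ V.

V_H ≈ 3.72×10⁻⁵ V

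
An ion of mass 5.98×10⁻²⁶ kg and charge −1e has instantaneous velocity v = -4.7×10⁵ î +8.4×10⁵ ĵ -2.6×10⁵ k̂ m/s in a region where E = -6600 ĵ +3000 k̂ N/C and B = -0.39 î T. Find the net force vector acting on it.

v×B = (0, 1.01×10⁵, 3.28×10⁵) N/C.
E + v×B = (0, 9.48×10⁴, 3.31×10⁵) N/C.
F = q(E + v×B) = (−1.602×10⁻¹⁹ C)·(0, 9.48×10⁴, 3.31×10⁵) = (0, -1.52×10⁻¹⁴, -5.30×10⁻¹⁴) N.

F ≈ (0, -1.52×10⁻¹⁴, -5.30×10⁻¹⁴) N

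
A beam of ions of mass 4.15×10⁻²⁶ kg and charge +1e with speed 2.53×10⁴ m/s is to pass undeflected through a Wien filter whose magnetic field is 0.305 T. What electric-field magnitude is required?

For straight-line motion qE = qvB, so E = vB.
E = 2.53×10⁴ × 0.305 = 7720 V/m.

E = 7720 V/m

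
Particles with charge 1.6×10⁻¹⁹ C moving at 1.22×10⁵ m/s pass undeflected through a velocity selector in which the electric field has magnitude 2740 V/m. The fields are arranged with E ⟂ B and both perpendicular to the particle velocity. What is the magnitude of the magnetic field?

B = 0.0225 T

Balance of forces in the selector: qE = qvB ⇒ B = E/v.
B = 2740/1.22×10⁵ = 0.0225 T.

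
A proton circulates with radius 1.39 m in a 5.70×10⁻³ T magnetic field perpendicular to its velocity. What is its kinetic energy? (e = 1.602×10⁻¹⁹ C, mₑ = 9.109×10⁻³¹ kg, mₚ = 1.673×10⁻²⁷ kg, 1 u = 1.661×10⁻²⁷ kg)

v = |q|Br/m, then KE = ½mv² = (qBr)²/(2m).
v = (1.602×10⁻¹⁹)(5.70×10⁻³)(1.39)/1.673×10⁻²⁷ ≈ 7.587×10⁵ m/s.
KE = ½(1.673×10⁻²⁷)(7.587×10⁵)² ≈ 4.81×10⁻¹⁶ J = 3010 eV.

KE ≈ 3010 eV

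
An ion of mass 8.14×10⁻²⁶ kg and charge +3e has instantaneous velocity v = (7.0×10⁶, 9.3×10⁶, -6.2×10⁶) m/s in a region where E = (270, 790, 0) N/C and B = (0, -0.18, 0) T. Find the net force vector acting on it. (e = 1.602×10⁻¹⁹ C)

F ≈ (-5.36×10⁻¹³, 3.80×10⁻¹⁶, -6.06×10⁻¹³) N

v×B = (-1.12×10⁶, 0, -1.26×10⁶) N/C.
E + v×B = (-1.12×10⁶, 790, -1.26×10⁶) N/C.
F = q(E + v×B) = (4.806×10⁻¹⁹ C)·(-1.12×10⁶, 790, -1.26×10⁶) = (-5.36×10⁻¹³, 3.80×10⁻¹⁶, -6.06×10⁻¹³) N.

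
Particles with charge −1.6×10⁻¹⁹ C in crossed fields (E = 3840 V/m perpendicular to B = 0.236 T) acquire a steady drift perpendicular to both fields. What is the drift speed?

v_d ≈ 1.63×10⁴ m/s

In crossed fields the guiding centre drifts at v_d = |E×B|/B² = E/B, independent of charge and mass.
v_d = 3840/0.236 = 1.63×10⁴ m/s.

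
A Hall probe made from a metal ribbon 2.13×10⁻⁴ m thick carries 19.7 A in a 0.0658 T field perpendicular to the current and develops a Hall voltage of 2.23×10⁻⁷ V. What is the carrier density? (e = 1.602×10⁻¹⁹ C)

From V_H = IB/(n e t), n = IB/(V_H e t).
n = (19.7)(0.0658)/((2.23×10⁻⁷)(1.602×10⁻¹⁹)(2.13×10⁻⁴)) ≈ 1.70×10²⁹ m⁻³.

n ≈ 1.70×10²⁹ m⁻³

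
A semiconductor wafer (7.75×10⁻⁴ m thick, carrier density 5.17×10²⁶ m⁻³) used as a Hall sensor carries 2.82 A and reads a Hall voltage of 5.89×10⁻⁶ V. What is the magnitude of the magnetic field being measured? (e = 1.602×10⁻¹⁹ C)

From V_H = IB/(n e t), B = V_H n e t / I.
B = (5.89×10⁻⁶)(5.17×10²⁶)(1.602×10⁻¹⁹)(7.75×10⁻⁴)/2.82 ≈ 0.134 T.

B ≈ 0.134 T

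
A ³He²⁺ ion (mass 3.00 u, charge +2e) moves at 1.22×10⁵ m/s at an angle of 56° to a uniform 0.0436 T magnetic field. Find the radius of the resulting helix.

r ≈ 0.0361 m

v⊥ = v sinθ = 1.22×10⁵·sin56° ≈ 1.011×10⁵ m/s.
r = m v⊥/(|q|B) = (4.983×10⁻²⁷)(1.011×10⁵)/((3.204×10⁻¹⁹)(0.0436)) ≈ 0.0361 m.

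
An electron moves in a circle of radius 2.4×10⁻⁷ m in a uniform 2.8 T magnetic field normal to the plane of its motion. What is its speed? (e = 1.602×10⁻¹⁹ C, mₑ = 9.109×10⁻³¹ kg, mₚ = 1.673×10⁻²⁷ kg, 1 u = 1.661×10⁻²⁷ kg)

v ≈ 1.2×10⁵ m/s

From |q|vB = mv²/r, v = |q|Br/m.
v = (1.602×10⁻¹⁹)(2.8)(2.4×10⁻⁷)/9.109×10⁻³¹ ≈ 1.2×10⁵ m/s.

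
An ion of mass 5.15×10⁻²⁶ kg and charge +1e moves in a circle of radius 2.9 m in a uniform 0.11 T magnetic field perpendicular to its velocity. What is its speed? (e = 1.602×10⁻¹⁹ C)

From |q|vB = mv²/r, v = |q|Br/m.
v = (1.602×10⁻¹⁹)(0.11)(2.9)/5.15×10⁻²⁶ ≈ 9.9×10⁵ m/s.

v ≈ 9.9×10⁵ m/s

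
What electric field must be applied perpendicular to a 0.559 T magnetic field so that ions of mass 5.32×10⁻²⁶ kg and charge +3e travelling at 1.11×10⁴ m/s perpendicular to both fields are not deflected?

For straight-line motion qE = qvB, so E = vB.
E = 1.11×10⁴ × 0.559 = 6200 V/m.

E = 6200 V/m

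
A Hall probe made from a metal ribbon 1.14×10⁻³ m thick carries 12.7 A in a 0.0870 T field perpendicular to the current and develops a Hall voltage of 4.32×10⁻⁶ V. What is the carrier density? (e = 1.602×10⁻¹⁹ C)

From V_H = IB/(n e t), n = IB/(V_H e t).
n = (12.7)(0.0870)/((4.32×10⁻⁶)(1.602×10⁻¹⁹)(1.14×10⁻³)) ≈ 1.40×10²⁷ m⁻³.

n ≈ 1.40×10²⁷ m⁻³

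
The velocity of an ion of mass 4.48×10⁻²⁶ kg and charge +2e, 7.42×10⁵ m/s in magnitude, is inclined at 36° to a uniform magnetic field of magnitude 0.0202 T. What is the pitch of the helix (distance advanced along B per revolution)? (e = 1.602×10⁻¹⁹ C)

p ≈ 26.1 m

v∥ = v cosθ = 7.42×10⁵·cos36° ≈ 6.003×10⁵ m/s.
T = 2πm/(|q|B) = 2π(4.48×10⁻²⁶)/((3.204×10⁻¹⁹)(0.0202)) ≈ 4.349×10⁻⁵ s.
pitch = v∥ T = (6.003×10⁵)(4.349×10⁻⁵) ≈ 26.1 m.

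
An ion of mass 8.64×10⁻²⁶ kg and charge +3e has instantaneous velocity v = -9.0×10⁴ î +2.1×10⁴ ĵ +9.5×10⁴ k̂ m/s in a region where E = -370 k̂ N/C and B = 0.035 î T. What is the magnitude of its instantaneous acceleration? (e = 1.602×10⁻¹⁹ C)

|a| ≈ 1.95×10¹⁰ m/s²

v×B = (0, 3330, -735) N/C.
E + v×B = (0, 3330, -1100) N/C.
F = q(E + v×B) = (4.806×10⁻¹⁹ C)·(0, 3330, -1100) = (0, 1.60×10⁻¹⁵, -5.31×10⁻¹⁶) N.
|a| = |F|/m = 1.684×10⁻¹⁵/8.64×10⁻²⁶ ≈ 1.95×10¹⁰ m/s².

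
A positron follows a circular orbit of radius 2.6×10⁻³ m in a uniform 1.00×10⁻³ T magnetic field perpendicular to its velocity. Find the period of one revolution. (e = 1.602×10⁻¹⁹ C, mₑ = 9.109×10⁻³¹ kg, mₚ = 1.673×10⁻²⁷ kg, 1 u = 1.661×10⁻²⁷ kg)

T ≈ 3.57×10⁻⁸ s

The cyclotron period depends only on m, q, B: T = 2πm/(|q|B).
T = 2π(9.109×10⁻³¹)/((1.602×10⁻¹⁹)(1.00×10⁻³)) ≈ 3.57×10⁻⁸ s.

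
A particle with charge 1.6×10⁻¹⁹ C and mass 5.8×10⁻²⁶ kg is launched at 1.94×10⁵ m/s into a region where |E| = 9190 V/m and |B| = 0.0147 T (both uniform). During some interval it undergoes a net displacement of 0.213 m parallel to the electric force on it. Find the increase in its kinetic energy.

ΔKE ≈ 3.13×10⁻¹⁶ J

The magnetic force is always ⟂ v and does no work; only the electric force changes KE.
ΔKE = F_E · d = |q|E d = (1.6×10⁻¹⁹)(9190)(0.213) ≈ 3.13×10⁻¹⁶ J.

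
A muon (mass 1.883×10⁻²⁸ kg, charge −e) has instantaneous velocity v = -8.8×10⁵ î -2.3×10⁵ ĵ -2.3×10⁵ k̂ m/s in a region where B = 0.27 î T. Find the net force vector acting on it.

v×B = (0, -6.21×10⁴, 6.21×10⁴) N/C.
F = q v×B = (−1.602×10⁻¹⁹ C)·(0, -6.21×10⁴, 6.21×10⁴) = (0, 9.95×10⁻¹⁵, -9.95×10⁻¹⁵) N.

F ≈ (0, 9.95×10⁻¹⁵, -9.95×10⁻¹⁵) N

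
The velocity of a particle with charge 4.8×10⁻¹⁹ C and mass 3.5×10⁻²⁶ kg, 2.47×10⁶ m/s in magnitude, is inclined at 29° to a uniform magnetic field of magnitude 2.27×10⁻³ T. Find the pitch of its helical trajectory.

p ≈ 436 m

v∥ = v cosθ = 2.47×10⁶·cos29° ≈ 2.160×10⁶ m/s.
T = 2πm/(|q|B) = 2π(3.5×10⁻²⁶)/((4.8×10⁻¹⁹)(2.27×10⁻³)) ≈ 2.018×10⁻⁴ s.
pitch = v∥ T = (2.160×10⁶)(2.018×10⁻⁴) ≈ 436 m.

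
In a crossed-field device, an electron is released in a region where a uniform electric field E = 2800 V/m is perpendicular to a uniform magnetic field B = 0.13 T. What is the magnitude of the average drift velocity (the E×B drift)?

The steady drift has the magnetic force balancing the electric force, so v_d = E/B.
v_d = 2800/0.13 = 2.2×10⁴ m/s.

v_d ≈ 2.2×10⁴ m/s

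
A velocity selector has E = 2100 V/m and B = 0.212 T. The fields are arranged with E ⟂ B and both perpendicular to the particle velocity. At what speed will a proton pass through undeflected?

v = 9910 m/s

Zero net Lorentz force requires |qE| = |q v×B|, i.e. E = vB.
v = E/B = 2100/0.212 = 9910 m/s.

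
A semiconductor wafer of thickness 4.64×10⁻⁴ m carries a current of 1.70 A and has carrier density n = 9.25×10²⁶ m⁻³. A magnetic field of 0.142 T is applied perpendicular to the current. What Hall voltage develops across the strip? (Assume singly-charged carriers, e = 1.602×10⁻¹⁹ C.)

V_H ≈ 3.51×10⁻⁶ V

V_H = IB/(n e t).
V_H = (1.70)(0.142)/((9.25×10²⁶)(1.602×10⁻¹⁹)(4.64×10⁻⁴)) ≈ 3.51×10⁻⁶ V.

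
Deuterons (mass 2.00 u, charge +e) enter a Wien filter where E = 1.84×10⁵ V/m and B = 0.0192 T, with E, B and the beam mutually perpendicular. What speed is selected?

For undeflected motion the electric and magnetic forces balance: qE = qvB.
v = E/B = 1.84×10⁵/0.0192 = 9.58×10⁶ m/s.
The result is independent of the particle's charge and mass.

v = 9.58×10⁶ m/s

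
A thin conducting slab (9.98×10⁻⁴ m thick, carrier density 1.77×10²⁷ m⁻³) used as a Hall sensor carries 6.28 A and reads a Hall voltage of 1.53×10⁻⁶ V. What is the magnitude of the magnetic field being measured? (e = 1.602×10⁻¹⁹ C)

B ≈ 0.0689 T

From V_H = IB/(n e t), B = V_H n e t / I.
B = (1.53×10⁻⁶)(1.77×10²⁷)(1.602×10⁻¹⁹)(9.98×10⁻⁴)/6.28 ≈ 0.0689 T.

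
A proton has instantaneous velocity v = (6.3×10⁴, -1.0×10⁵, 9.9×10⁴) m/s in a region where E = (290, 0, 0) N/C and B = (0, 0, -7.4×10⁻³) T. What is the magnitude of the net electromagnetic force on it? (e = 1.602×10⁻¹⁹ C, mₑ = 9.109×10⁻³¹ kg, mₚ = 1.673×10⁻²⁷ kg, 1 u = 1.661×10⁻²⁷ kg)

|F| ≈ 1.81×10⁻¹⁶ N

v×B = (740, 466, 0) N/C.
E + v×B = (1030, 466, 0) N/C.
F = q(E + v×B) = (1.602×10⁻¹⁹ C)·(1030, 466, 0) = (1.65×10⁻¹⁶, 7.47×10⁻¹⁷, 0) N.
|F| = 1.81×10⁻¹⁶ N.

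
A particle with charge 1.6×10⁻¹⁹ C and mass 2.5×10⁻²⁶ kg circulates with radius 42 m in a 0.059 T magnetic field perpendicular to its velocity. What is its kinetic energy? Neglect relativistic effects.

v = |q|Br/m, then KE = ½mv² = (qBr)²/(2m).
v = (1.6×10⁻¹⁹)(0.059)(42)/2.5×10⁻²⁶ ≈ 1.586×10⁷ m/s.
KE = ½(2.5×10⁻²⁶)(1.586×10⁷)² ≈ 3.1×10⁻¹² J = 2.0×10⁷ eV.

KE ≈ 2.0×10⁷ eV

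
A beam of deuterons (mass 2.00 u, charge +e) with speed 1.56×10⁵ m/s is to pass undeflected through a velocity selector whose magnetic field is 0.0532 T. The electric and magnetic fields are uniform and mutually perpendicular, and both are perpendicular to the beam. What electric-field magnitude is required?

E = 8300 V/m

For straight-line motion qE = qvB, so E = vB.
E = 1.56×10⁵ × 0.0532 = 8300 V/m.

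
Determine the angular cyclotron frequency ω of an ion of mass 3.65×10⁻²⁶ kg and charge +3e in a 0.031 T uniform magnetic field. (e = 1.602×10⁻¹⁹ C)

ω ≈ 4.1×10⁵ rad/s

ω = |q|B/m.
ω = (4.806×10⁻¹⁹)(0.031)/3.65×10⁻²⁶ ≈ 4.1×10⁵ rad/s.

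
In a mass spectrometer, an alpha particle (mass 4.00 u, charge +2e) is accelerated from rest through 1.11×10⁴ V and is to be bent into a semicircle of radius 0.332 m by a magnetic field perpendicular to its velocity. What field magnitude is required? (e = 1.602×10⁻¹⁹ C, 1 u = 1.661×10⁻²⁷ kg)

B ≈ 0.0646 T

v = √(2|q|V/m) = √(2·3.204×10⁻¹⁹·1.11×10⁴/6.644×10⁻²⁷) ≈ 1.035×10⁶ m/s.
B = mv/(|q|r) = (6.644×10⁻²⁷)(1.035×10⁶)/((3.204×10⁻¹⁹)(0.332)) ≈ 0.0646 T.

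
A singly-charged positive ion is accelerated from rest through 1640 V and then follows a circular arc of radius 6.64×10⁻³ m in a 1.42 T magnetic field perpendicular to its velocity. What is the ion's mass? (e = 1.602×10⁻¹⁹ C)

m ≈ 4.34×10⁻²⁷ kg

Combine |q|V = ½mv² and r = mv/(|q|B): eliminate v to get m = qB²r²/(2V).
m = (1.602×10⁻¹⁹)(1.42)²(6.64×10⁻³)²/(2·1640) ≈ 4.34×10⁻²⁷ kg.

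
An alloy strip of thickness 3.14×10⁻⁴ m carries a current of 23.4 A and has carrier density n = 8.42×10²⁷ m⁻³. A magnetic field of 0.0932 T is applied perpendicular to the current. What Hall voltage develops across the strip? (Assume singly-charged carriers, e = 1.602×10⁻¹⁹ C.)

V_H = IB/(n e t).
V_H = (23.4)(0.0932)/((8.42×10²⁷)(1.602×10⁻¹⁹)(3.14×10⁻⁴)) ≈ 5.15×10⁻⁶ V.

V_H ≈ 5.15×10⁻⁶ V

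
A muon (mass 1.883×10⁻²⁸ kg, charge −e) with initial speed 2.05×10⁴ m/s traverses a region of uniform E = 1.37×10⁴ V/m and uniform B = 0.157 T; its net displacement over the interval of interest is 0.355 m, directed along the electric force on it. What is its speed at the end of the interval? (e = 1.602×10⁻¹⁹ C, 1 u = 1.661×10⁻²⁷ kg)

v_f ≈ 2.88×10⁶ m/s

B does no work; ΔKE = |q|E d.
½mv_f² = ½mv₀² + |q|Ed = ½(1.883×10⁻²⁸)(2.05×10⁴)² + (1.602×10⁻¹⁹)(1.37×10⁴)(0.355) ≈ 3.957×10⁻²⁰ J + 7.791×10⁻¹⁶ J ≈ 7.792×10⁻¹⁶ J.
v_f = √(2·7.792×10⁻¹⁶/1.883×10⁻²⁸) ≈ 2.88×10⁶ m/s.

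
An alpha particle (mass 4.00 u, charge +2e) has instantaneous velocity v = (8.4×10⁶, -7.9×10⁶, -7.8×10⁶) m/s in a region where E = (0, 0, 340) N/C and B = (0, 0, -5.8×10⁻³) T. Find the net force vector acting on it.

v×B = (4.58×10⁴, 4.87×10⁴, 0) N/C.
E + v×B = (4.58×10⁴, 4.87×10⁴, 340) N/C.
F = q(E + v×B) = (3.204×10⁻¹⁹ C)·(4.58×10⁴, 4.87×10⁴, 340) = (1.47×10⁻¹⁴, 1.56×10⁻¹⁴, 1.09×10⁻¹⁶) N.

F ≈ (1.47×10⁻¹⁴, 1.56×10⁻¹⁴, 1.09×10⁻¹⁶) N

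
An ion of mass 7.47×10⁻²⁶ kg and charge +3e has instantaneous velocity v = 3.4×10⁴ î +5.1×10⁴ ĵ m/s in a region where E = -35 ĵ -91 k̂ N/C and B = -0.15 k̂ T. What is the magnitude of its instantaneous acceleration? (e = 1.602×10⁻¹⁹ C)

v×B = (-7650, 5100, 0) N/C.
E + v×B = (-7650, 5060, -91.0) N/C.
F = q(E + v×B) = (4.806×10⁻¹⁹ C)·(-7650, 5060, -91.0) = (-3.68×10⁻¹⁵, 2.43×10⁻¹⁵, -4.37×10⁻¹⁷) N.
|a| = |F|/m = 4.410×10⁻¹⁵/7.47×10⁻²⁶ ≈ 5.90×10¹⁰ m/s².

|a| ≈ 5.90×10¹⁰ m/s²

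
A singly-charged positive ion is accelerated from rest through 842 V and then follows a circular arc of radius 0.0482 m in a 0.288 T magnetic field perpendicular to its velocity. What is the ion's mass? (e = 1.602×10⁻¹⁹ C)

m ≈ 1.83×10⁻²⁶ kg

Combine |q|V = ½mv² and r = mv/(|q|B): eliminate v to get m = qB²r²/(2V).
m = (1.602×10⁻¹⁹)(0.288)²(0.0482)²/(2·842) ≈ 1.83×10⁻²⁶ kg.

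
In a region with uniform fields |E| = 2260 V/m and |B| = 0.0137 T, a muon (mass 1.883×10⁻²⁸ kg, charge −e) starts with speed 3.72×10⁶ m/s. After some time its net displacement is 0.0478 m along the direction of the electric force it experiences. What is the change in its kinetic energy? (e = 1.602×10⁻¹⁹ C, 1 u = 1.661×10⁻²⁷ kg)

The magnetic force is always ⟂ v and does no work; only the electric force changes KE.
ΔKE = F_E · d = |q|E d = (1.602×10⁻¹⁹)(2260)(0.0478) ≈ 1.73×10⁻¹⁷ J.

ΔKE ≈ 1.73×10⁻¹⁷ J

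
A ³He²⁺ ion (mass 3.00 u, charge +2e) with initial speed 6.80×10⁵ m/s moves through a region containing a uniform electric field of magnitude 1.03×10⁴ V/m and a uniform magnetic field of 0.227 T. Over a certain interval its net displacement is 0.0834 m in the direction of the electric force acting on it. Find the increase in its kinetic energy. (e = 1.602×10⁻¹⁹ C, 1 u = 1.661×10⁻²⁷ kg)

ΔKE ≈ 2.75×10⁻¹⁶ J

The magnetic force is always ⟂ v and does no work; only the electric force changes KE.
ΔKE = F_E · d = |q|E d = (3.204×10⁻¹⁹)(1.03×10⁴)(0.0834) ≈ 2.75×10⁻¹⁶ J.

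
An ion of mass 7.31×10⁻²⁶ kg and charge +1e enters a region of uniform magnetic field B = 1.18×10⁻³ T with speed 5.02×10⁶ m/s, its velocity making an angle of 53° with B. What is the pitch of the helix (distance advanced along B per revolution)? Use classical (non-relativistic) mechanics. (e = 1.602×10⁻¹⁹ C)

v∥ = v cosθ = 5.02×10⁶·cos53° ≈ 3.021×10⁶ m/s.
T = 2πm/(|q|B) = 2π(7.31×10⁻²⁶)/((1.602×10⁻¹⁹)(1.18×10⁻³)) ≈ 2.430×10⁻³ s.
pitch = v∥ T = (3.021×10⁶)(2.430×10⁻³) ≈ 7340 m.

p ≈ 7340 m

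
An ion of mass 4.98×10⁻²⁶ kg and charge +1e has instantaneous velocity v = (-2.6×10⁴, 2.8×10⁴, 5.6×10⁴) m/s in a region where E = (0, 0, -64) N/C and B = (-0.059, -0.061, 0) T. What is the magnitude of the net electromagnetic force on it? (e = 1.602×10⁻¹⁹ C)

v×B = (3420, -3300, 3240) N/C.
E + v×B = (3420, -3300, 3170) N/C.
F = q(E + v×B) = (1.602×10⁻¹⁹ C)·(3420, -3300, 3170) = (5.47×10⁻¹⁶, -5.29×10⁻¹⁶, 5.08×10⁻¹⁶) N.
|F| = 9.16×10⁻¹⁶ N.

|F| ≈ 9.16×10⁻¹⁶ N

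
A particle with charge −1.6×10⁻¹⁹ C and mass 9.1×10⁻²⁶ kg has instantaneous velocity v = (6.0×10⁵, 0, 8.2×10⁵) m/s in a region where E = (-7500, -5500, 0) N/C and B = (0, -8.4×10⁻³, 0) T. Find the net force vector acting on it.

F ≈ (9.79×10⁻¹⁷, 8.80×10⁻¹⁶, 8.06×10⁻¹⁶) N

v×B = (6890, 0, -5040) N/C.
E + v×B = (-612, -5500, -5040) N/C.
F = q(E + v×B) = (−1.6×10⁻¹⁹ C)·(-612, -5500, -5040) = (9.79×10⁻¹⁷, 8.80×10⁻¹⁶, 8.06×10⁻¹⁶) N.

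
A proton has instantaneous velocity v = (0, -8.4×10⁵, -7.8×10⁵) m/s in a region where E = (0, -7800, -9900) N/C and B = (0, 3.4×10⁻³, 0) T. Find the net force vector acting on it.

v×B = (2650, 0, 0) N/C.
E + v×B = (2650, -7800, -9900) N/C.
F = q(E + v×B) = (1.602×10⁻¹⁹ C)·(2650, -7800, -9900) = (4.25×10⁻¹⁶, -1.25×10⁻¹⁵, -1.59×10⁻¹⁵) N.

F ≈ (4.25×10⁻¹⁶, -1.25×10⁻¹⁵, -1.59×10⁻¹⁵) N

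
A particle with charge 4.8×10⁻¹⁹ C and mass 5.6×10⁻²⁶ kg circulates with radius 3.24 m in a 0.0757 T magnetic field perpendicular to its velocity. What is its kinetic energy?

KE ≈ 1.24×10⁻¹³ J

v = |q|Br/m, then KE = ½mv² = (qBr)²/(2m).
v = (4.8×10⁻¹⁹)(0.0757)(3.24)/5.6×10⁻²⁶ ≈ 2.102×10⁶ m/s.
KE = ½(5.6×10⁻²⁶)(2.102×10⁶)² ≈ 1.24×10⁻¹³ J.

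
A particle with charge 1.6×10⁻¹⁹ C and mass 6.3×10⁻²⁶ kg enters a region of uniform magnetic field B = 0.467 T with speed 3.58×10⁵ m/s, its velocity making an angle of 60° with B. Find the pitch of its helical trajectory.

p ≈ 0.948 m

v∥ = v cosθ = 3.58×10⁵·cos60° ≈ 1.790×10⁵ m/s.
T = 2πm/(|q|B) = 2π(6.3×10⁻²⁶)/((1.6×10⁻¹⁹)(0.467)) ≈ 5.298×10⁻⁶ s.
pitch = v∥ T = (1.790×10⁵)(5.298×10⁻⁶) ≈ 0.948 m.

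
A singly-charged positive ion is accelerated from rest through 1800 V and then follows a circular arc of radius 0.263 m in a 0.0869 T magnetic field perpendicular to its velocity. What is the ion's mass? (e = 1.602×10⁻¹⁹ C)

m ≈ 2.32×10⁻²⁶ kg

Combine |q|V = ½mv² and r = mv/(|q|B): eliminate v to get m = qB²r²/(2V).
m = (1.602×10⁻¹⁹)(0.0869)²(0.263)²/(2·1800) ≈ 2.32×10⁻²⁶ kg.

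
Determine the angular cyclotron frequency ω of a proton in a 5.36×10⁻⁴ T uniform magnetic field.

ω = |q|B/m.
ω = (1.602×10⁻¹⁹)(5.36×10⁻⁴)/1.673×10⁻²⁷ ≈ 5.13×10⁴ rad/s.

ω ≈ 5.13×10⁴ rad/s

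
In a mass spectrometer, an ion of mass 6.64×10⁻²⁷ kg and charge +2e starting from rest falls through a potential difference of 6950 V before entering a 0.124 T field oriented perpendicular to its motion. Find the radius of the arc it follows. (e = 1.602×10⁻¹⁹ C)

Acceleration: |q|V = ½mv² ⇒ v = √(2|q|V/m) = √(2·3.204×10⁻¹⁹·6950/6.64×10⁻²⁷) ≈ 8.190×10⁵ m/s.
In the field: r = mv/(|q|B) = (6.64×10⁻²⁷)(8.190×10⁵)/((3.204×10⁻¹⁹)(0.124)) ≈ 0.137 m.

r ≈ 0.137 m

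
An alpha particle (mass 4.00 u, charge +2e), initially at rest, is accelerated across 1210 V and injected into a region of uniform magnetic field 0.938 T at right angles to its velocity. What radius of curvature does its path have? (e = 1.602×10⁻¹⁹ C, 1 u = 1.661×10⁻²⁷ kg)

r ≈ 7.55×10⁻³ m

Acceleration: |q|V = ½mv² ⇒ v = √(2|q|V/m) = √(2·3.204×10⁻¹⁹·1210/6.644×10⁻²⁷) ≈ 3.416×10⁵ m/s.
In the field: r = mv/(|q|B) = (6.644×10⁻²⁷)(3.416×10⁵)/((3.204×10⁻¹⁹)(0.938)) ≈ 7.55×10⁻³ m.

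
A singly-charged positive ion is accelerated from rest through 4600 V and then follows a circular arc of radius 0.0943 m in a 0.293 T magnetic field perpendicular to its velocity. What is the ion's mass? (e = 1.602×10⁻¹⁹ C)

m ≈ 1.33×10⁻²⁶ kg

Combine |q|V = ½mv² and r = mv/(|q|B): eliminate v to get m = qB²r²/(2V).
m = (1.602×10⁻¹⁹)(0.293)²(0.0943)²/(2·4600) ≈ 1.33×10⁻²⁶ kg.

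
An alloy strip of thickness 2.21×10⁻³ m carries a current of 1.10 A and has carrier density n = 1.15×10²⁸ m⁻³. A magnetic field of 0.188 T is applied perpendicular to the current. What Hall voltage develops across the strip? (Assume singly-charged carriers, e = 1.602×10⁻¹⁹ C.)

V_H ≈ 5.08×10⁻⁸ V

V_H = IB/(n e t).
V_H = (1.10)(0.188)/((1.15×10²⁸)(1.602×10⁻¹⁹)(2.21×10⁻³)) ≈ 5.08×10⁻⁸ V.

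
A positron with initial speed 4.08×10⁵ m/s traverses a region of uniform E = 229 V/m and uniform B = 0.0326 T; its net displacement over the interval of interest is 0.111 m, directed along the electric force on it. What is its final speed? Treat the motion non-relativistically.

v_f ≈ 3.02×10⁶ m/s

B does no work; ΔKE = |q|E d.
½mv_f² = ½mv₀² + |q|Ed = ½(9.109×10⁻³¹)(4.08×10⁵)² + (1.602×10⁻¹⁹)(229)(0.111) ≈ 7.582×10⁻²⁰ J + 4.072×10⁻¹⁸ J ≈ 4.148×10⁻¹⁸ J.
v_f = √(2·4.148×10⁻¹⁸/9.109×10⁻³¹) ≈ 3.02×10⁶ m/s.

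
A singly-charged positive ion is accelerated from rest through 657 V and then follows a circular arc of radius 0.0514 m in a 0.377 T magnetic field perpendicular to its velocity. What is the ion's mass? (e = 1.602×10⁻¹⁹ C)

Combine |q|V = ½mv² and r = mv/(|q|B): eliminate v to get m = qB²r²/(2V).
m = (1.602×10⁻¹⁹)(0.377)²(0.0514)²/(2·657) ≈ 4.58×10⁻²⁶ kg.

m ≈ 4.58×10⁻²⁶ kg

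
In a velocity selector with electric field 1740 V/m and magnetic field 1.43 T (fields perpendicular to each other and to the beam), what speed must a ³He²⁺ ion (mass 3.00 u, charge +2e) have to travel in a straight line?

Straight-line motion ⇒ electric and magnetic forces cancel, so E = vB.
v = E/B = 1740/1.43 = 1220 m/s.

v = 1220 m/s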